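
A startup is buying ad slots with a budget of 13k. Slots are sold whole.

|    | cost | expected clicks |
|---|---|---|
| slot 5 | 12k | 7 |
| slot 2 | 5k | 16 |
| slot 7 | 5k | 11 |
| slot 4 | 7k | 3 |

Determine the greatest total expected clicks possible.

Allowing fractional choices, the relaxed optimum would be about 28.8, but ad slots are indivisible.
slot 2: cost 5 ≤ 13, expected clicks 16.
slot 2 + slot 7: cost 5 + 5 = 10 ≤ 13, expected clicks 16 + 11 = 27.
slot 2 + slot 4: cost 5 + 7 = 12 ≤ 13, expected clicks 16 + 3 = 19.
Best is slot 2 and slot 7 with total expected clicks 27.

27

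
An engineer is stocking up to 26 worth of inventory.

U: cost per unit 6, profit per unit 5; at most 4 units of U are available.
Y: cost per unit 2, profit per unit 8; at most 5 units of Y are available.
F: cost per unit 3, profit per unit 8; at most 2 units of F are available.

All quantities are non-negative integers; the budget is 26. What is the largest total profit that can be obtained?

Y has the best ratio (8/2); taking only Y gives at most 5×8 = 40 (stopped by the supply cap of 5).
Mixing does better — 1×U, 5×Y, and 2×F: cost 22 ≤ 26, profit 1·5 + 5·8 + 2·8 = 61.

61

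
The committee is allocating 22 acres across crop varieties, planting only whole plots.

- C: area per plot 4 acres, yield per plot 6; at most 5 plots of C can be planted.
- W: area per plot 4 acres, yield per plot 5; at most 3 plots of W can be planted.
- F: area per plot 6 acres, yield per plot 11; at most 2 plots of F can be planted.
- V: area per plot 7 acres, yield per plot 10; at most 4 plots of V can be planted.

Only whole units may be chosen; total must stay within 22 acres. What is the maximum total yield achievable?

4×C and 1×F: area 22 ≤ 22, yield 4·6 + 1·11 = 35.
2×C and 2×F: area 20 ≤ 22, yield 2·6 + 2·11 = 34.
Best is 35.

35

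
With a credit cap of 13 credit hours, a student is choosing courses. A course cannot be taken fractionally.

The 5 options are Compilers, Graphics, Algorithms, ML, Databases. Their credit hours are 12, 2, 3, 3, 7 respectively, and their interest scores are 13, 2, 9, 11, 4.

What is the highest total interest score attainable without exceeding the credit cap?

This is a 0-1 knapsack instance.
Allowing fractional choices, the relaxed optimum would be about 27.6, but courses are indivisible.
Algorithms + ML + Databases: credit hours 3 + 3 + 7 = 13 ≤ 13, interest score 9 + 11 + 4 = 24.
Algorithms + ML: credit hours 3 + 3 = 6 ≤ 13, interest score 9 + 11 = 20.
Graphics + Algorithms + ML: credit hours 2 + 3 + 3 = 8 ≤ 13, interest score 2 + 9 + 11 = 22.
Best is Algorithms, ML, and Databases with total interest score 24.

24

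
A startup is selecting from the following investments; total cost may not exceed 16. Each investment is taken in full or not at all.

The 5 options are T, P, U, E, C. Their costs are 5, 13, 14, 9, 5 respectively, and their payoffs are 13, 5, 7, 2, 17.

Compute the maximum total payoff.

30

This is a 0-1 knapsack instance.
C: cost 5 ≤ 16, payoff 17.
E + C: cost 9 + 5 = 14 ≤ 16, payoff 2 + 17 = 19.
T + C: cost 5 + 5 = 10 ≤ 16, payoff 13 + 17 = 30.
Best is T and C with total payoff 30.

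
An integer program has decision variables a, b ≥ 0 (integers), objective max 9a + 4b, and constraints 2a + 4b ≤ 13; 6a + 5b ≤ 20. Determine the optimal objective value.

The continuous relaxation peaks at (3.33, 0) with value 30.00; rounding to a feasible lattice point costs some objective.
(a,b)=(3,0): 2·3+4·0=6≤13, 6·3+5·0=18≤20, objective 27.
(a,b)=(2,1): 2·2+4·1=8≤13, 6·2+5·1=17≤20, objective 22.
The best lattice point is (3,0), giving 27.

27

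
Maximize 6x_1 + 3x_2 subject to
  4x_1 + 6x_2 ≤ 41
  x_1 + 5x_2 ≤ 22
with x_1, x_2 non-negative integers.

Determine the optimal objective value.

Relaxing integrality, the LP optimum is 61.50 at (x_1,x_2) = (10.2, 0), which is not an integer point.
(x_1,x_2)=(10,0): 4·10+6·0=40≤41, 1·10+5·0=10≤22, objective 60.
(x_1,x_2)=(9,0): 4·9+6·0=36≤41, 1·9+5·0=9≤22, objective 54.
The best lattice point is (10,0), giving 60.

60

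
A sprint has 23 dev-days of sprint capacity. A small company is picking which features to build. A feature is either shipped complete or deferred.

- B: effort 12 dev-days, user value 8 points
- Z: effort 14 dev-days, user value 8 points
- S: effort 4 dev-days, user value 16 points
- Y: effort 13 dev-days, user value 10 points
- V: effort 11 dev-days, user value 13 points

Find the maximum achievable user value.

Treat it as a binary knapsack problem.
S + Y: effort 4 + 13 = 17 ≤ 23, user value 16 + 10 = 26.
B + S: effort 12 + 4 = 16 ≤ 23, user value 8 + 16 = 24.
S + V: effort 4 + 11 = 15 ≤ 23, user value 16 + 13 = 29.
Best is S and V with total user value 29.

29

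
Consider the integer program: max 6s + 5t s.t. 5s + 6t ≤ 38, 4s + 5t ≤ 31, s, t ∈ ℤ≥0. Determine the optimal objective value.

(s,t)=(7,0) is feasible, giving 42.
(s,t)=(6,1) is feasible, giving 41.
(s,t)=(6,0) is feasible, giving 36.
The best lattice point is (7,0), giving 42.

42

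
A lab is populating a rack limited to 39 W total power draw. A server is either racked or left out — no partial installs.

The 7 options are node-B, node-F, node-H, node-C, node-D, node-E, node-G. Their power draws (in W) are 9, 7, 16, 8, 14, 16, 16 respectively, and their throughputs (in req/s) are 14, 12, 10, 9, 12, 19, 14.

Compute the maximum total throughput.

node-B + node-F + node-E: power draw 9 + 7 + 16 = 32 ≤ 39, throughput 14 + 12 + 19 = 45.
node-B + node-D + node-E: power draw 9 + 14 + 16 = 39 ≤ 39, throughput 14 + 12 + 19 = 45.
node-B + node-F + node-C + node-D: power draw 9 + 7 + 8 + 14 = 38 ≤ 39, throughput 14 + 12 + 9 + 12 = 47.
Best is node-B, node-F, node-C, and node-D with total throughput 47.

47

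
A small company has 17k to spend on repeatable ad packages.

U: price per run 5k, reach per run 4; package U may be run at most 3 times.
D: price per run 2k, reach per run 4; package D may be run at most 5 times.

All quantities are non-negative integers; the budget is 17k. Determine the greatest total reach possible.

D has the best ratio (4/2); taking only D gives at most 5×4 = 20 (stopped by the supply cap of 5).
Mixing does better — 1×U and 5×D: price 15 ≤ 17, reach 1·4 + 5·4 = 24.

24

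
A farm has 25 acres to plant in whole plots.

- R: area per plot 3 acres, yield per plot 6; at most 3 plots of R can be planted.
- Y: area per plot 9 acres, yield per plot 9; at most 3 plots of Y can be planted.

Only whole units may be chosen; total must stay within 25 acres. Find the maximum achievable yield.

30

This is a bounded integer knapsack.
2×R and 2×Y: area 24 ≤ 25, yield 2·6 + 2·9 = 30.
3×R and 1×Y: area 18 ≤ 25, yield 3·6 + 1·9 = 27.
Best is 30.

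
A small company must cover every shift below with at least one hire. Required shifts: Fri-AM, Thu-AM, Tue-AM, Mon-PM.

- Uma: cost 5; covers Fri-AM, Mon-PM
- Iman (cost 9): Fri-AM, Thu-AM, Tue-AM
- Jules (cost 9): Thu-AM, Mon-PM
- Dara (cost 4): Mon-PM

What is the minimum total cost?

This is a weighted set-cover instance.
Choose Iman and Dara: together they cover Fri-AM, Thu-AM, Tue-AM, Mon-PM — every shift.
Total cost: 9 + 4 = 13.

13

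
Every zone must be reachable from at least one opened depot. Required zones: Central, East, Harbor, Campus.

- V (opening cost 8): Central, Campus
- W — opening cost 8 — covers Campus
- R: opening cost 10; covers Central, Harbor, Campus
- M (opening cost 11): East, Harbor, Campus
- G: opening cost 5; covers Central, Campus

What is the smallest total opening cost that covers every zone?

Choose M and G: together they cover Central, East, Harbor, Campus — every zone.
Total opening cost: 11 + 5 = 16.
No cover costs less than 16.

16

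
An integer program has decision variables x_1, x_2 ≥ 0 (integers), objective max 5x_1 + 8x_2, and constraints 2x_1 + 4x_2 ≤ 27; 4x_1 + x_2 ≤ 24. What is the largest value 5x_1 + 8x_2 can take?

(x_1,x_2)=(5,4): 2·5+4·4=26≤27, 4·5+1·4=24≤24, objective 57.
(x_1,x_2)=(3,5): 2·3+4·5=26≤27, 4·3+1·5=17≤24, objective 55.
(x_1,x_2)=(4,4): 2·4+4·4=24≤27, 4·4+1·4=20≤24, objective 52.
(x_1,x_2)=(5,3): 2·5+4·3=22≤27, 4·5+1·3=23≤24, objective 49.
Maximum is 57 at (x_1,x_2)=(5,4).

57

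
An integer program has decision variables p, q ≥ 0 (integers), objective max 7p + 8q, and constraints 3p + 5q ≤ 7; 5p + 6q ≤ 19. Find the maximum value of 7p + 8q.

Relaxing integrality, the LP optimum is 16.33 at (p,q) = (2.33, 0), which is not an integer point.
(p,q)=(2,0): 3·2+5·0=6≤7, 5·2+6·0=10≤19, objective 14.
(p,q)=(1,0): 3·1+5·0=3≤7, 5·1+6·0=5≤19, objective 7.
No feasible integer point exceeds 14.

14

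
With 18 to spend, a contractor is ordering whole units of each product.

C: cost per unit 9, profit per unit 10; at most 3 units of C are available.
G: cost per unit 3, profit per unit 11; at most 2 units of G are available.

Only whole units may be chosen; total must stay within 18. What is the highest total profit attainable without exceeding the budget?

32

Take 1×C and 2×G: cost 15 ≤ 18, profit 1·10 + 2·11 = 32.
G has the best ratio (11/3) and is taken to its limit of 2; remaining capacity is filled optimally with the others.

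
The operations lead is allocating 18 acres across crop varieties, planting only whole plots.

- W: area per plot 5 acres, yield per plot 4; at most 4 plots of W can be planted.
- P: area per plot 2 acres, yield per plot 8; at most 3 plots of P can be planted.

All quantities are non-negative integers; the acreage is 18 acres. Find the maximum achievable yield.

This is a bounded integer knapsack.
P has the best ratio (8/2); taking only P gives at most 3×8 = 24 (stopped by the supply cap of 3).
Mixing does better — 2×W and 3×P: area 16 ≤ 18, yield 2·4 + 3·8 = 32.

32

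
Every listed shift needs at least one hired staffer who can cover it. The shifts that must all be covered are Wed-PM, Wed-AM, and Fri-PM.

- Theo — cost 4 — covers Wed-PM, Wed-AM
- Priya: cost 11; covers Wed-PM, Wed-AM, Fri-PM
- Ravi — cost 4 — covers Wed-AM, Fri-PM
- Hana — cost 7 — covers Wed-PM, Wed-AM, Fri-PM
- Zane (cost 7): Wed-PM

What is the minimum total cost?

7

This is an integer covering problem.
Hana alone covers Wed-PM, Wed-AM, Fri-PM — every shift.
Total cost: 7.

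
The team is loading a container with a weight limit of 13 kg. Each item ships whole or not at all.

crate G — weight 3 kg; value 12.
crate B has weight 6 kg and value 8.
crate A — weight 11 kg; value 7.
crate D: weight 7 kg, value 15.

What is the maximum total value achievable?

crate B + crate D: weight 6 + 7 = 13 ≤ 13, value 8 + 15 = 23.
crate G + crate B: weight 3 + 6 = 9 ≤ 13, value 12 + 8 = 20.
crate G + crate D: weight 3 + 7 = 10 ≤ 13, value 12 + 15 = 27.
Best is crate G and crate D with total value 27.

27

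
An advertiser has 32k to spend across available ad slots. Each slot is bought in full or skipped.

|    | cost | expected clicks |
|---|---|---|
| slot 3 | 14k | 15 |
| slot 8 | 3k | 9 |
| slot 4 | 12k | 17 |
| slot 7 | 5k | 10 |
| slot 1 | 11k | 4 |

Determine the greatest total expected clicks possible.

This is a 0-1 knapsack instance.
Take slot 3, slot 4, and slot 7: cost 14 + 12 + 5 = 31 ≤ 32, expected clicks 15 + 17 + 10 = 42.
No other feasible combination does better.

42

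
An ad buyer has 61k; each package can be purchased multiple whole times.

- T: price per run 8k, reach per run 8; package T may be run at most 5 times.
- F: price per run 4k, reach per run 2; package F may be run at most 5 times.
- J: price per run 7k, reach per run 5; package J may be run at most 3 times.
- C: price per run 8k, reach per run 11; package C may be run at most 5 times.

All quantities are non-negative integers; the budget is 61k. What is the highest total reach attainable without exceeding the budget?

73

C has the best ratio (11/8); taking only C gives at most 5×11 = 55 (stopped by the supply cap of 5).
Mixing does better — 2×T, 1×F, and 5×C: price 60 ≤ 61, reach 2·8 + 1·2 + 5·11 = 73.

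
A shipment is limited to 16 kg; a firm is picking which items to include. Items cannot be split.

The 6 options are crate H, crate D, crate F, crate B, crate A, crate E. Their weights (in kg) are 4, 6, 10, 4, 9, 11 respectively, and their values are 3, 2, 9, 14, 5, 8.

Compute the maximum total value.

23

Take crate F and crate B: weight 10 + 4 = 14 ≤ 16, value 9 + 14 = 23.
No other feasible combination does better.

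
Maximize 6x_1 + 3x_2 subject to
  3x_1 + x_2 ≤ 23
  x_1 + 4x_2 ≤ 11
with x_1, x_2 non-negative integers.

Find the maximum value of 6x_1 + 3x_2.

(x_1,x_2)=(7,1) is feasible, giving 45.
(x_1,x_2)=(7,0) is feasible, giving 42.
(x_1,x_2)=(6,1) is feasible, giving 39.
(x_1,x_2)=(6,0) is feasible, giving 36.
Maximum is 45 at (x_1,x_2)=(7,1).

45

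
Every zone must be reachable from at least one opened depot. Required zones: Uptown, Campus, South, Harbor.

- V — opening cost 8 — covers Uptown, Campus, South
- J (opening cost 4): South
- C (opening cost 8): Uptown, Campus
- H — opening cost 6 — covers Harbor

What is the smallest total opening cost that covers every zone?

This is a weighted set-cover instance.
Choose V and H: together they cover Uptown, Campus, South, Harbor — every zone.
Total opening cost: 8 + 6 = 14.
No cover costs less than 14.

14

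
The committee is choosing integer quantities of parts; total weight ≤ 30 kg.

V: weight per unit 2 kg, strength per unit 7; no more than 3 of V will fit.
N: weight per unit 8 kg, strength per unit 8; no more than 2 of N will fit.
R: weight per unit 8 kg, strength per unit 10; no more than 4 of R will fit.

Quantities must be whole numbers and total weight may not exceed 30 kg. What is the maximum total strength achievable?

51

3×V, 1×N, and 2×R: weight 30 ≤ 30, strength 3·7 + 1·8 + 2·10 = 49.
3×V and 3×R: weight 30 ≤ 30, strength 3·7 + 3·10 = 51.
Best is 51.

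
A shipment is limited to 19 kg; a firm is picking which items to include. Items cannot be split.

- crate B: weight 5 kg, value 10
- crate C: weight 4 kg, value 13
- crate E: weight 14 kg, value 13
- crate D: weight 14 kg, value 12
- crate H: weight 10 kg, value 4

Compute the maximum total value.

27

crate B + crate C + crate H: weight 5 + 4 + 10 = 19 ≤ 19, value 10 + 13 + 4 = 27.
crate C + crate E: weight 4 + 14 = 18 ≤ 19, value 13 + 13 = 26.
crate C + crate D: weight 4 + 14 = 18 ≤ 19, value 13 + 12 = 25.
Best is crate B, crate C, and crate H with total value 27.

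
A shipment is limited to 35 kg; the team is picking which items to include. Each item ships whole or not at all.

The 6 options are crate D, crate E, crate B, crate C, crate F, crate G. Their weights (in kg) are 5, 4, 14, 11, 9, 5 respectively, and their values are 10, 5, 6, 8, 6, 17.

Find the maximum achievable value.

46

Allowing fractional choices, the relaxed optimum would be about 46.4, but items are indivisible.
crate D + crate C + crate F + crate G: weight 5 + 11 + 9 + 5 = 30 ≤ 35, value 10 + 8 + 6 + 17 = 41.
crate D + crate E + crate C + crate F + crate G: weight 5 + 4 + 11 + 9 + 5 = 34 ≤ 35, value 10 + 5 + 8 + 6 + 17 = 46.
crate D + crate B + crate C + crate G: weight 5 + 14 + 11 + 5 = 35 ≤ 35, value 10 + 6 + 8 + 17 = 41.
Best is crate D, crate E, crate C, crate F, and crate G with total value 46.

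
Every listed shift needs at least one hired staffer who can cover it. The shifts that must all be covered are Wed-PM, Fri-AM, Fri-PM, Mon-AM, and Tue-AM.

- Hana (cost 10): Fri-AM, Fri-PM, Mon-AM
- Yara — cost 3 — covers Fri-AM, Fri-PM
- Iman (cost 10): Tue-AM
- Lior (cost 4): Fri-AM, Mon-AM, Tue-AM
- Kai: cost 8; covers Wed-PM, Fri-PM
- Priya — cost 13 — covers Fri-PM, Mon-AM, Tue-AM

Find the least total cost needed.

12

The greedy cost-per-new-shift heuristic would pick Lior, Yara, and Kai for 15, but a cheaper cover exists.
Choose Lior and Kai: together they cover Wed-PM, Fri-AM, Fri-PM, Mon-AM, Tue-AM — every shift.
Total cost: 4 + 8 = 12.
No cover costs less than 12.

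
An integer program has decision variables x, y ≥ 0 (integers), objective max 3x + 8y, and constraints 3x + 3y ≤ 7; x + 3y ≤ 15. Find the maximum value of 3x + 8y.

Relaxing integrality, the LP optimum is 18.67 at (x,y) = (0, 2.33), which is not an integer point.
(x,y)=(0,2): 3·0+3·2=6≤7, 1·0+3·2=6≤15, objective 16.
(x,y)=(1,1): 3·1+3·1=6≤7, 1·1+3·1=4≤15, objective 11.
No feasible integer point exceeds 16.

16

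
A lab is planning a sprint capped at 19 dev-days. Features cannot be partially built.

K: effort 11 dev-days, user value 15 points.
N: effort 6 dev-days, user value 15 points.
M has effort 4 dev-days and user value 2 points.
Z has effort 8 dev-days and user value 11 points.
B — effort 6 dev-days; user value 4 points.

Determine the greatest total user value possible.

N + Z: effort 6 + 8 = 14 ≤ 19, user value 15 + 11 = 26.
N + M + Z: effort 6 + 4 + 8 = 18 ≤ 19, user value 15 + 2 + 11 = 28.
K + N: effort 11 + 6 = 17 ≤ 19, user value 15 + 15 = 30.
Best is K and N with total user value 30.

30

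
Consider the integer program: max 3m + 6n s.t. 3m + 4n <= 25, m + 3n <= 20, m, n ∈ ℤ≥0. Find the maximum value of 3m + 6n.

Relaxing integrality, the LP optimum is 37.50 at (m,n) = (0, 6.25), which is not an integer point.
(m,n)=(0,6): 3·0+4·6=24≤25, 1·0+3·6=18≤20, objective 36.
(m,n)=(1,5): 3·1+4·5=23≤25, 1·1+3·5=16≤20, objective 33.
Maximum is 36 at (m,n)=(0,6).

36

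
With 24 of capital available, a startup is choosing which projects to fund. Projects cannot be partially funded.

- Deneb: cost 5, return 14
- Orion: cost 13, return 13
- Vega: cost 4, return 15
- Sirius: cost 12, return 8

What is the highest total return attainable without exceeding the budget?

Treat it as a binary knapsack problem.
Take Deneb, Orion, and Vega: cost 5 + 13 + 4 = 22 ≤ 24, return 14 + 13 + 15 = 42.
No other feasible combination does better.

42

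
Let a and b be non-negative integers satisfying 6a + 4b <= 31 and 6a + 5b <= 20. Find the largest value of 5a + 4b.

16

The continuous relaxation peaks at (3.33, 0) with value 16.67; rounding to a feasible lattice point costs some objective.
(a,b)=(0,4): 6·0+4·4=16≤31, 6·0+5·4=20≤20, objective 16.
(a,b)=(3,0): 6·3+4·0=18≤31, 6·3+5·0=18≤20, objective 15.
(a,b)=(2,1): 6·2+4·1=16≤31, 6·2+5·1=17≤20, objective 14.
No feasible integer point exceeds 16.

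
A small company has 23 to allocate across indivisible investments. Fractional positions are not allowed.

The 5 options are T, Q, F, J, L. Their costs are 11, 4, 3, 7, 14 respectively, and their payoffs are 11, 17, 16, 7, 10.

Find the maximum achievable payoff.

Allowing fractional choices, the relaxed optimum would be about 49.0, but investments are indivisible.
T + Q + F: cost 11 + 4 + 3 = 18 ≤ 23, payoff 11 + 17 + 16 = 44.
Q + F + L: cost 4 + 3 + 14 = 21 ≤ 23, payoff 17 + 16 + 10 = 43.
Q + F + J: cost 4 + 3 + 7 = 14 ≤ 23, payoff 17 + 16 + 7 = 40.
Best is T, Q, and F with total payoff 44.

44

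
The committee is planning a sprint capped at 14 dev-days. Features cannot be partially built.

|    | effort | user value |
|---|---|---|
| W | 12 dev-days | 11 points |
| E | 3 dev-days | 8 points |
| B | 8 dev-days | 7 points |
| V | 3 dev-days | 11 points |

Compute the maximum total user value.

E + B + V: effort 3 + 8 + 3 = 14 ≤ 14, user value 8 + 7 + 11 = 26.
E + V: effort 3 + 3 = 6 ≤ 14, user value 8 + 11 = 19.
Best is E, B, and V with total user value 26.

26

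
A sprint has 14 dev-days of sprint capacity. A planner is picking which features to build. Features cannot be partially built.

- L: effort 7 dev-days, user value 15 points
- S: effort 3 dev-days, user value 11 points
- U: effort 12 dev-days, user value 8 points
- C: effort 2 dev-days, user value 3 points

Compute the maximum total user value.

29

Allowing fractional choices, the relaxed optimum would be about 30.3, but features are indivisible.
L + S + C: effort 7 + 3 + 2 = 12 ≤ 14, user value 15 + 11 + 3 = 29.
L + S: effort 7 + 3 = 10 ≤ 14, user value 15 + 11 = 26.
Best is L, S, and C with total user value 29.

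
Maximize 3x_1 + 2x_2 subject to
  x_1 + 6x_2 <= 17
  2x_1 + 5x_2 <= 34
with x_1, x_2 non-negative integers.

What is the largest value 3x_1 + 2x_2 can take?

51

(x_1,x_2)=(17,0): 1·17+6·0=17≤17, 2·17+5·0=34≤34, objective 51.
(x_1,x_2)=(16,0): 1·16+6·0=16≤17, 2·16+5·0=32≤34, objective 48.
No feasible integer point exceeds 51.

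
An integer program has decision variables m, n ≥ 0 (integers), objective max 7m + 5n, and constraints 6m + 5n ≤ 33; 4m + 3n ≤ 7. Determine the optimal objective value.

Relaxing integrality, the LP optimum is 12.25 at (m,n) = (1.75, 0), which is not an integer point.
(m,n)=(1,1): 6·1+5·1=11≤33, 4·1+3·1=7≤7, objective 12.
(m,n)=(0,2): 6·0+5·2=10≤33, 4·0+3·2=6≤7, objective 10.
(m,n)=(1,0): 6·1+5·0=6≤33, 4·1+3·0=4≤7, objective 7.
The best lattice point is (1,1), giving 12.

12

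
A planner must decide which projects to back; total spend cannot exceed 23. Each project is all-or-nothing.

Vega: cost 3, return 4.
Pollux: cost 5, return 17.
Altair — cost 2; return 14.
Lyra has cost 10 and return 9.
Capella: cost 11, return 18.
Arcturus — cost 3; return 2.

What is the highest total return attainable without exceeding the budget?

Take Vega, Pollux, Altair, and Capella: cost 3 + 5 + 2 + 11 = 21 ≤ 23, return 4 + 17 + 14 + 18 = 53.
No other feasible combination does better.

53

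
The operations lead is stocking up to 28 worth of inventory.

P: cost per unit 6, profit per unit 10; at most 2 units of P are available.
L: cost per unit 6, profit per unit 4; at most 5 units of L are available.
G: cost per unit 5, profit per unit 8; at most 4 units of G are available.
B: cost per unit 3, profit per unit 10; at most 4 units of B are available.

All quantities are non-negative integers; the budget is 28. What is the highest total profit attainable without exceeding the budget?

This is a bounded integer knapsack.
B has the best ratio (10/3); taking only B gives at most 4×10 = 40 (stopped by the supply cap of 4).
Mixing does better — 1×P, 2×G, and 4×B: cost 28 ≤ 28, profit 1·10 + 2·8 + 4·10 = 66.

66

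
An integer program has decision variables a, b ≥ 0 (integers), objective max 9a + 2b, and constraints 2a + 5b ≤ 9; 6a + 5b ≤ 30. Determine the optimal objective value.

(a,b)=(4,0): 2·4+5·0=8≤9, 6·4+5·0=24≤30, objective 36.
(a,b)=(3,0): 2·3+5·0=6≤9, 6·3+5·0=18≤30, objective 27.
No feasible integer point exceeds 36.

36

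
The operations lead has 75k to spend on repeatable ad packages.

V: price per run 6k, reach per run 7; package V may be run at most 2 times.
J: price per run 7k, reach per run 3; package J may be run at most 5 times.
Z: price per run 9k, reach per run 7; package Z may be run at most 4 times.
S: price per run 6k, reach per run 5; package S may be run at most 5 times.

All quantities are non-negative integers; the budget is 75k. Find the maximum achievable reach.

This is a bounded integer knapsack.
Take 2×V, 4×Z, and 4×S: price 72 ≤ 75, reach 2·7 + 4·7 + 4·5 = 62.
V has the best ratio (7/6) and is taken to its limit of 2; remaining capacity is filled optimally with the others.

62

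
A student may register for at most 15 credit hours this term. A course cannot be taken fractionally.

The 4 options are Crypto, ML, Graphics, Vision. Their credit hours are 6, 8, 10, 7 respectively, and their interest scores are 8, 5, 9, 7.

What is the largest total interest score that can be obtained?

This is a 0-1 knapsack instance.
Crypto + Vision: credit hours 6 + 7 = 13 ≤ 15, interest score 8 + 7 = 15.
ML + Vision: credit hours 8 + 7 = 15 ≤ 15, interest score 5 + 7 = 12.
Crypto + ML: credit hours 6 + 8 = 14 ≤ 15, interest score 8 + 5 = 13.
Best is Crypto and Vision with total interest score 15.

15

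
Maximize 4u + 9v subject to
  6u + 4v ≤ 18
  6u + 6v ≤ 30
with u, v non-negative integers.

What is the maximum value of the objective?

36

(u,v)=(0,4): 6·0+4·4=16≤18, 6·0+6·4=24≤30, objective 36.
(u,v)=(1,3): 6·1+4·3=18≤18, 6·1+6·3=24≤30, objective 31.
(u,v)=(0,3): 6·0+4·3=12≤18, 6·0+6·3=18≤30, objective 27.
No feasible integer point exceeds 36.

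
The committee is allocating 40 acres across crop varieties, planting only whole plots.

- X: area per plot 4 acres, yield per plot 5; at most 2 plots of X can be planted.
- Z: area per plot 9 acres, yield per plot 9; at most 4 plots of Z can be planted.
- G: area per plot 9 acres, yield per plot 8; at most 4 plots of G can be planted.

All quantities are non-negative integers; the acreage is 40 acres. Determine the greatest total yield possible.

1×X and 4×Z: area 40 ≤ 40, yield 1·5 + 4·9 = 41.
1×X, 3×Z, and 1×G: area 40 ≤ 40, yield 1·5 + 3·9 + 1·8 = 40.
Best is 41.

41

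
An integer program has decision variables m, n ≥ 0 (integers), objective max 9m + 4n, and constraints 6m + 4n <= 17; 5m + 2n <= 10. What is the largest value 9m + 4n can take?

18

The continuous relaxation peaks at (0.75, 3.12) with value 19.25; rounding to a feasible lattice point costs some objective.
(m,n)=(2,0) is feasible, giving 18.
(m,n)=(1,2) is feasible, giving 17.
(m,n)=(0,4) is feasible, giving 16.
No feasible integer point exceeds 18.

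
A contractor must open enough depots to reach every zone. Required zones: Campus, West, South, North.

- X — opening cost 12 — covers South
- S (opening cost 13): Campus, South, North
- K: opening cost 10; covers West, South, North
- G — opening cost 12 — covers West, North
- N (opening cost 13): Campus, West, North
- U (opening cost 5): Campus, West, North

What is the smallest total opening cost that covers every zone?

Choose K and U: together they cover Campus, West, South, North — every zone.
Total opening cost: 10 + 5 = 15.
No cover costs less than 15.

15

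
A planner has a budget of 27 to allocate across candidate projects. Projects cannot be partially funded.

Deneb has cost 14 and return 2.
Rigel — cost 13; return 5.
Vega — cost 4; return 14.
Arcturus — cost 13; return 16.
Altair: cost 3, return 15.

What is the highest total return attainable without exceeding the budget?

This is a 0-1 knapsack instance.
Allowing fractional choices, the relaxed optimum would be about 47.7, but projects are indivisible.
Rigel + Vega + Altair: cost 13 + 4 + 3 = 20 ≤ 27, return 5 + 14 + 15 = 34.
Vega + Arcturus + Altair: cost 4 + 13 + 3 = 20 ≤ 27, return 14 + 16 + 15 = 45.
Best is Vega, Arcturus, and Altair with total return 45.

45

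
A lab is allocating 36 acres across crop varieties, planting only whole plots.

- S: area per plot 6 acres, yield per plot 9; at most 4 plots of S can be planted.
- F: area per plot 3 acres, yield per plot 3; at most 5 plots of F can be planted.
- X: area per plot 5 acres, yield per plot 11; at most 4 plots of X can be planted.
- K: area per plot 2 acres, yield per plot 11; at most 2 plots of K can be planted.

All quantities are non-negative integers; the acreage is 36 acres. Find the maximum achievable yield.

84

K has the best ratio (11/2); taking only K gives at most 2×11 = 22 (stopped by the supply cap of 2).
Mixing does better — 2×S, 4×X, and 2×K: area 36 ≤ 36, yield 2·9 + 4·11 + 2·11 = 84.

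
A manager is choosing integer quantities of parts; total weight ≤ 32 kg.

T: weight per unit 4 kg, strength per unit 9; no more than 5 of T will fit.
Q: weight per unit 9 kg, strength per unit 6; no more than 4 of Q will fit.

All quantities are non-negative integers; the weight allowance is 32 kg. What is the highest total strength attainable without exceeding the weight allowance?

51

5×T and 1×Q: weight 29 ≤ 32, strength 5·9 + 1·6 = 51.
5×T: weight 20 ≤ 32, strength 5·9 = 45.
Best is 51.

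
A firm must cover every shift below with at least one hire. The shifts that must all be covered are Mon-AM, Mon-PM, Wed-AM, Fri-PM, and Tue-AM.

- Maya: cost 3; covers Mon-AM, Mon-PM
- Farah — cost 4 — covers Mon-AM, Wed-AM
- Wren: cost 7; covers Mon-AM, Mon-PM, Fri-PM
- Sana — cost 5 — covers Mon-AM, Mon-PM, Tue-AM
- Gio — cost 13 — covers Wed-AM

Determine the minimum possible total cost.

16

The greedy cost-per-new-shift heuristic would pick Maya, Farah, Sana, and Wren for 19, but a cheaper cover exists.
Choose Farah, Wren, and Sana: together they cover Mon-AM, Mon-PM, Wed-AM, Fri-PM, Tue-AM — every shift.
Total cost: 4 + 7 + 5 = 16.
No cover costs less than 16.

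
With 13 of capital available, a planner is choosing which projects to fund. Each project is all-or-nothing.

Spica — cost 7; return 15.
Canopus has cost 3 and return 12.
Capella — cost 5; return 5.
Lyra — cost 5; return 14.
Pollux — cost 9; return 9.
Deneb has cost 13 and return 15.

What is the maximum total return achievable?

31

Allowing fractional choices, the relaxed optimum would be about 36.7, but projects are indivisible.
Spica + Lyra: cost 7 + 5 = 12 ≤ 13, return 15 + 14 = 29.
Canopus + Capella + Lyra: cost 3 + 5 + 5 = 13 ≤ 13, return 12 + 5 + 14 = 31.
Best is Canopus, Capella, and Lyra with total return 31.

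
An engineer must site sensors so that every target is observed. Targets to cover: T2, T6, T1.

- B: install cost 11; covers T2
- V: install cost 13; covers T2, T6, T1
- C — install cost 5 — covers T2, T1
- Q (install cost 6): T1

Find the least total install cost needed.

The greedy cost-per-new-target heuristic would pick C and V for 18, but a cheaper cover exists.
V alone covers T2, T6, T1 — every target.
Total install cost: 13.
No cover costs less than 13.

13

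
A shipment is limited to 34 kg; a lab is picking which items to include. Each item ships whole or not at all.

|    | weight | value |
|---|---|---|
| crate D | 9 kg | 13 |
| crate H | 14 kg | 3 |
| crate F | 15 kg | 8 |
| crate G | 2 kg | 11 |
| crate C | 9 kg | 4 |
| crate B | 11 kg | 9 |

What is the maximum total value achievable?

crate D + crate G + crate C + crate B: weight 9 + 2 + 9 + 11 = 31 ≤ 34, value 13 + 11 + 4 + 9 = 37.
crate D + crate G + crate B: weight 9 + 2 + 11 = 22 ≤ 34, value 13 + 11 + 9 = 33.
Best is crate D, crate G, crate C, and crate B with total value 37.

37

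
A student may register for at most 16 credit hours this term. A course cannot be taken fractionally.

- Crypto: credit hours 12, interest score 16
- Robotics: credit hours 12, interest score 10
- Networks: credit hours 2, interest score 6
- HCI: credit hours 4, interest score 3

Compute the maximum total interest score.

22

Crypto + HCI: credit hours 12 + 4 = 16 ≤ 16, interest score 16 + 3 = 19.
Crypto + Networks: credit hours 12 + 2 = 14 ≤ 16, interest score 16 + 6 = 22.
Best is Crypto and Networks with total interest score 22.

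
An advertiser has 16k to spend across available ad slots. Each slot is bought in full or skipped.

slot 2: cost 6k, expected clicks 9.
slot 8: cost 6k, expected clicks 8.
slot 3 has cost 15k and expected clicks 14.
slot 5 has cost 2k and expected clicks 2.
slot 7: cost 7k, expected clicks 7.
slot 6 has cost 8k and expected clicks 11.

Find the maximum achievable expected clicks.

22

Allowing fractional choices, the relaxed optimum would be about 22.7, but ad slots are indivisible.
slot 2 + slot 5 + slot 6: cost 6 + 2 + 8 = 16 ≤ 16, expected clicks 9 + 2 + 11 = 22.
slot 2 + slot 6: cost 6 + 8 = 14 ≤ 16, expected clicks 9 + 11 = 20.
slot 8 + slot 5 + slot 6: cost 6 + 2 + 8 = 16 ≤ 16, expected clicks 8 + 2 + 11 = 21.
Best is slot 2, slot 5, and slot 6 with total expected clicks 22.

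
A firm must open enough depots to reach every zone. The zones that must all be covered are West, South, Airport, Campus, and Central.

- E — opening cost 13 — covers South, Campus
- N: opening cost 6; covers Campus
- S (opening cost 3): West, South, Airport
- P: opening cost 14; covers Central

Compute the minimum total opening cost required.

23

Choose N, S, and P: together they cover West, South, Airport, Campus, Central — every zone.
Total opening cost: 6 + 3 + 14 = 23.
No cover costs less than 23.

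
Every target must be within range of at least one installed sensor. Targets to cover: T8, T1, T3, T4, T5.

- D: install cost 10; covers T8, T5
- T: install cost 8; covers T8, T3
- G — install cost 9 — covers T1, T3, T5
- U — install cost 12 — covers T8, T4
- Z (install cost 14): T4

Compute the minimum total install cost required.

This is an integer covering problem.
Choose G and U: together they cover T8, T1, T3, T4, T5 — every target.
Total install cost: 9 + 12 = 21.
No cover costs less than 21.

21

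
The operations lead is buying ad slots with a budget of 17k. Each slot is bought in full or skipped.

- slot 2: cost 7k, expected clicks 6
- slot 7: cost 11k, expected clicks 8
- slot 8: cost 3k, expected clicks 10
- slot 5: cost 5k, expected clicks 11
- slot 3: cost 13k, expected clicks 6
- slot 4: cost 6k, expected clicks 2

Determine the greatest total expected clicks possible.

Allowing fractional choices, the relaxed optimum would be about 28.5, but ad slots are indivisible.
slot 8 + slot 5 + slot 4: cost 3 + 5 + 6 = 14 ≤ 17, expected clicks 10 + 11 + 2 = 23.
slot 8 + slot 5: cost 3 + 5 = 8 ≤ 17, expected clicks 10 + 11 = 21.
slot 2 + slot 8 + slot 5: cost 7 + 3 + 5 = 15 ≤ 17, expected clicks 6 + 10 + 11 = 27.
Best is slot 2, slot 8, and slot 5 with total expected clicks 27.

27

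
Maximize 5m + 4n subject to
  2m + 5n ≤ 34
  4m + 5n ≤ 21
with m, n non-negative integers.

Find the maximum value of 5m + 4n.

Relaxing integrality, the LP optimum is 26.25 at (m,n) = (5.25, 0), which is not an integer point.
(m,n)=(5,0): 2·5+5·0=10≤34, 4·5+5·0=20≤21, objective 25.
(m,n)=(4,1): 2·4+5·1=13≤34, 4·4+5·1=21≤21, objective 24.
(m,n)=(4,0): 2·4+5·0=8≤34, 4·4+5·0=16≤21, objective 20.
No feasible integer point exceeds 25.

25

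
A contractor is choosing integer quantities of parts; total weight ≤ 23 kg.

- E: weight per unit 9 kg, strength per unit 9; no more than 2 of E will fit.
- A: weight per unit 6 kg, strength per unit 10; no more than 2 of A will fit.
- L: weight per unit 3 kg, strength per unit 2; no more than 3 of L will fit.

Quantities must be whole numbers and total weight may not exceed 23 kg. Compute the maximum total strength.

A has the best ratio (10/6); taking only A gives at most 2×10 = 20 (stopped by the supply cap of 2).
Mixing does better — 1×E and 2×A: weight 21 ≤ 23, strength 1·9 + 2·10 = 29.

29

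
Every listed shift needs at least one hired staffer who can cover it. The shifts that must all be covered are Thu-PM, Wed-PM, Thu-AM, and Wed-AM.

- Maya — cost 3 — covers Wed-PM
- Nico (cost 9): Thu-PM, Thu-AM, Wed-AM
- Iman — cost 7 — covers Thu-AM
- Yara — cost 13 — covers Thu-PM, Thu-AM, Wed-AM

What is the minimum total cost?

12

This is a weighted set-cover instance.
Choose Maya and Nico: together they cover Thu-PM, Wed-PM, Thu-AM, Wed-AM — every shift.
Total cost: 3 + 9 = 12.
No cover costs less than 12.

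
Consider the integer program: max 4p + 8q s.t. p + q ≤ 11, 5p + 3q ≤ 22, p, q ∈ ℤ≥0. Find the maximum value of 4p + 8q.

The continuous relaxation peaks at (0, 7.33) with value 58.67; rounding to a feasible lattice point costs some objective.
(p,q)=(0,7): 1·0+1·7=7≤11, 5·0+3·7=21≤22, objective 56.
(p,q)=(0,6): 1·0+1·6=6≤11, 5·0+3·6=18≤22, objective 48.
Maximum is 56 at (p,q)=(0,7).

56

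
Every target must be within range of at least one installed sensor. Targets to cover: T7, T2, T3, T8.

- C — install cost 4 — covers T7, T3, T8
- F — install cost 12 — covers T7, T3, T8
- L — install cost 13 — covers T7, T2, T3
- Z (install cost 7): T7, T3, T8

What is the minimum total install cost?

17

Choose C and L: together they cover T7, T2, T3, T8 — every target.
Total install cost: 4 + 13 = 17.
No cover costs less than 17.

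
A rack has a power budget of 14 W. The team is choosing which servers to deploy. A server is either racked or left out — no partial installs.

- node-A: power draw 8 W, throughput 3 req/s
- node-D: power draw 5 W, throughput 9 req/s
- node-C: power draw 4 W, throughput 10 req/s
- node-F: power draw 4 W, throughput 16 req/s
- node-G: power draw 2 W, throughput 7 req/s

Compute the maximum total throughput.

35

node-D + node-C + node-F: power draw 5 + 4 + 4 = 13 ≤ 14, throughput 9 + 10 + 16 = 35.
node-C + node-F + node-G: power draw 4 + 4 + 2 = 10 ≤ 14, throughput 10 + 16 + 7 = 33.
node-D + node-F + node-G: power draw 5 + 4 + 2 = 11 ≤ 14, throughput 9 + 16 + 7 = 32.
Best is node-D, node-C, and node-F with total throughput 35.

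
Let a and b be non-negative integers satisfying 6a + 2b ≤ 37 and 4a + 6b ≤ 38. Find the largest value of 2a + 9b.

(a,b)=(0,6) is feasible, giving 54.
(a,b)=(1,5) is feasible, giving 47.
The best lattice point is (0,6), giving 54.

54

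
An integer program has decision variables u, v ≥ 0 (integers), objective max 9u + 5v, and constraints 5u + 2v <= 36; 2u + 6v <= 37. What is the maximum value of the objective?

(u,v)=(6,3): 5·6+2·3=36≤36, 2·6+6·3=30≤37, objective 69.
(u,v)=(5,4): 5·5+2·4=33≤36, 2·5+6·4=34≤37, objective 65.
(u,v)=(6,2): 5·6+2·2=34≤36, 2·6+6·2=24≤37, objective 64.
The best lattice point is (6,3), giving 69.

69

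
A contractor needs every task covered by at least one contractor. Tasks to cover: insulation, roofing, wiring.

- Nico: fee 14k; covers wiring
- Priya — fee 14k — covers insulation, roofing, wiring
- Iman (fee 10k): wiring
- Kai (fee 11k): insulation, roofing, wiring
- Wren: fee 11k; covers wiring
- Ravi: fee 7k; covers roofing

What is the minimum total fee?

Kai alone covers insulation, roofing, wiring — every task.
Total fee: 11.
No cover costs less than 11.

11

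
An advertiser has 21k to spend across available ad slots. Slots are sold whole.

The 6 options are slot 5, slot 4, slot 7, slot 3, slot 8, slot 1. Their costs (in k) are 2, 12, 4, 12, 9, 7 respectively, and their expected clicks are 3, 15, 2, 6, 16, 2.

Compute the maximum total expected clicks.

31

Allowing fractional choices, the relaxed optimum would be about 31.5, but ad slots are indivisible.
slot 4 + slot 8: cost 12 + 9 = 21 ≤ 21, expected clicks 15 + 16 = 31.
slot 3 + slot 8: cost 12 + 9 = 21 ≤ 21, expected clicks 6 + 16 = 22.
slot 5 + slot 7 + slot 8: cost 2 + 4 + 9 = 15 ≤ 21, expected clicks 3 + 2 + 16 = 21.
Best is slot 4 and slot 8 with total expected clicks 31.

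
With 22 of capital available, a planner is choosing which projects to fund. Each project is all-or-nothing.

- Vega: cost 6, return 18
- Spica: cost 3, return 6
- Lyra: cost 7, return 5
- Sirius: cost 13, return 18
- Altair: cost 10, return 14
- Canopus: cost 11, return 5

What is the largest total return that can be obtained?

Vega + Spica + Altair: cost 6 + 3 + 10 = 19 ≤ 22, return 18 + 6 + 14 = 38.
Vega + Spica + Sirius: cost 6 + 3 + 13 = 22 ≤ 22, return 18 + 6 + 18 = 42.
Best is Vega, Spica, and Sirius with total return 42.

42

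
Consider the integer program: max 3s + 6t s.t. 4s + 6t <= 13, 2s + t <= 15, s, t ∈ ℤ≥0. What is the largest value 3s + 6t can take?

(s,t)=(0,2): 4·0+6·2=12≤13, 2·0+1·2=2≤15, objective 12.
(s,t)=(1,1): 4·1+6·1=10≤13, 2·1+1·1=3≤15, objective 9.
(s,t)=(0,1): 4·0+6·1=6≤13, 2·0+1·1=1≤15, objective 6.
No feasible integer point exceeds 12.

12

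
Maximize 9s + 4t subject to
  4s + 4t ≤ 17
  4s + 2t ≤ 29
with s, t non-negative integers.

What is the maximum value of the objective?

The continuous relaxation peaks at (4.25, 0) with value 38.25; rounding to a feasible lattice point costs some objective.
(s,t)=(4,0) is feasible, giving 36.
(s,t)=(3,1) is feasible, giving 31.
(s,t)=(3,0) is feasible, giving 27.
No feasible integer point exceeds 36.

36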